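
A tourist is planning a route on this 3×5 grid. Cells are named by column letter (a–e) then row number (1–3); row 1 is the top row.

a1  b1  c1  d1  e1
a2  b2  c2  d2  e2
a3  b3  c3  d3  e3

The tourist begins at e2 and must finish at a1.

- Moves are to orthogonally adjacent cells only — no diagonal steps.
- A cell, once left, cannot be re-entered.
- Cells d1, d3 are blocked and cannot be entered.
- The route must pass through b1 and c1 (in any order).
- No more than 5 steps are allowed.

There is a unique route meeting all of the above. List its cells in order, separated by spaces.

e2 d2 c2 c1 b1 a1

Any route must reach b1 and c1 and still end at a1 within 5 moves, so the order of the required stops is forced.
Route from e2: 2× left (reaching c2), up to c1, 2× left (reaching a1) — 5 moves in all.
Check: all required cells visited; 5 ≤ 5 moves.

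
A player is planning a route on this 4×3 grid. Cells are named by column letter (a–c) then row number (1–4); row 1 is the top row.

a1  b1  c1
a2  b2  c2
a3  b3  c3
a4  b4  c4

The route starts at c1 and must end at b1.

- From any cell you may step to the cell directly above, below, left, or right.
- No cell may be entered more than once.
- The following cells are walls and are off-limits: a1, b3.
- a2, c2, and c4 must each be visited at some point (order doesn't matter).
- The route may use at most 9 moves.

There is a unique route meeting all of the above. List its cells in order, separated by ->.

The 9-move cap with required stops at a2, c2, c4 leaves no slack for detours.
Route from c1: down 3 to c4, left 2 to a4, up 2 to a2, right 1 to b2, up 1 to b1 — 9 moves in all.
Check: all required cells visited; 9 ≤ 9 moves.

c1 -> c2 -> c3 -> c4 -> b4 -> a4 -> a3 -> a2 -> b2 -> b1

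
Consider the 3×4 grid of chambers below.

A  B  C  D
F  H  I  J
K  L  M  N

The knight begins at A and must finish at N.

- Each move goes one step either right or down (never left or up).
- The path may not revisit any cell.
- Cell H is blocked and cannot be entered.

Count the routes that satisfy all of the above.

A right/down-only route from A to N makes exactly 2 down-moves and 3 right-moves in some order.
With no other constraints that would be C(5,2) = 10 routes.
Subtract routes through each blocked cell (inclusion–exclusion for overlaps): − through H: 6 → 4.
That gives 4 routes.

4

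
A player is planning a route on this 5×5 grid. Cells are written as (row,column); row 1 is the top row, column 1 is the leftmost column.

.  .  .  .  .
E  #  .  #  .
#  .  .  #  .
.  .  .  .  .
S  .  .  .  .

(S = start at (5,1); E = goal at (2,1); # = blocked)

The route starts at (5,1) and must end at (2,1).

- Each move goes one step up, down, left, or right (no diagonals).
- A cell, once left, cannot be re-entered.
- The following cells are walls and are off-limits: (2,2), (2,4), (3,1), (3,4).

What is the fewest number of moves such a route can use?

The Manhattan distance from (5,1) to (2,1) is |5−2| + |1−1| = 3, so at least 3 moves are needed.
That bound ignores the blocked cells. Measuring each leg by the fewest moves that actually steer around them ((5,1)→(2,1): 9) raises the lower bound to 9.
A route of 9 moves exists: (5,1) → (4,1) → (4,2) → (3,2) → (3,3) → (2,3) → (1,3) → (1,2) → (1,1) → (2,1).
Since 9 matches that lower bound, it is optimal.

9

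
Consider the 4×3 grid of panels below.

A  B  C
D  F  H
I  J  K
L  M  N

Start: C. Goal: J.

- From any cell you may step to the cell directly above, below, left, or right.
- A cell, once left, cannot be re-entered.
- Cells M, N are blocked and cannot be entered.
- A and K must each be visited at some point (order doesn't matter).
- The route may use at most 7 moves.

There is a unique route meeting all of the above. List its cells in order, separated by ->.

The budget equals the shortest possible length, so every move has to be on a shortest route through the required cells.
Route from C: 2× left (reaching A), down to D, 2× right (reaching H), down to K, left to J — 7 moves in all.
Check: all required cells visited; 7 ≤ 7 moves.

C -> B -> A -> D -> F -> H -> K -> J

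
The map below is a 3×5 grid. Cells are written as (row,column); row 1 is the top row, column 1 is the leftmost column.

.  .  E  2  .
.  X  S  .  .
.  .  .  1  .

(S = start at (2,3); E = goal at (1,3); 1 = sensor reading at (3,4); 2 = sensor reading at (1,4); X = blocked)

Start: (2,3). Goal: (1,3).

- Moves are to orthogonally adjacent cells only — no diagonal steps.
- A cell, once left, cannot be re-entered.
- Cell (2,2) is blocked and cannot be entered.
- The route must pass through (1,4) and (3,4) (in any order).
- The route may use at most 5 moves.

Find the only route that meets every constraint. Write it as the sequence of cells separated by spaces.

The 5-move cap with required stops at (1,4), (3,4) leaves no slack for detours.
Route from (2,3): down 1 to (3,3), right 1 to (3,4), up 2 to (1,4), left 1 to (1,3) — 5 moves in all.
Check: all required cells visited; 5 ≤ 5 moves.

(2,3) (3,3) (3,4) (2,4) (1,4) (1,3)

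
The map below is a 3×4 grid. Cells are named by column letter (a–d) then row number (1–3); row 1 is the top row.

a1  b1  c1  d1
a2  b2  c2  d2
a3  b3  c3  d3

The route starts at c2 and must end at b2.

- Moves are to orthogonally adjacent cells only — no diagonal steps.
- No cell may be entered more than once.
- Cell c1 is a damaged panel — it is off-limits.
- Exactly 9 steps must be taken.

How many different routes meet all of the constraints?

Need simple routes of exactly 9 moves from c2 to b2 (Manhattan distance 1, so 4 moves are spent on a detour and 4 undoing it).
Enumerating: c2 d2 d3 c3 b3 a3 a2 a1 b1 b2.
That gives 1 route.

1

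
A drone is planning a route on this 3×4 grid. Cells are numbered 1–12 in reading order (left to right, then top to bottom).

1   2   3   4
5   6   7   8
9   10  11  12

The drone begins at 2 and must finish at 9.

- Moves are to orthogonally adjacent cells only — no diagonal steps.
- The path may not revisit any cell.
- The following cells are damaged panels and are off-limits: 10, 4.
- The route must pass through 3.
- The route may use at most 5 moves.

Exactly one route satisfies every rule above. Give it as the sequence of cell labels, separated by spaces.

2 3 7 6 5 9

Any route must reach 3 and still end at 9 within 5 moves, so the order of the required stops is forced.
Route from 2: right to 3, down to 7, 2× left (reaching 5), down to 9 — 5 moves in all.
Check: all required cells visited; 5 ≤ 5 moves.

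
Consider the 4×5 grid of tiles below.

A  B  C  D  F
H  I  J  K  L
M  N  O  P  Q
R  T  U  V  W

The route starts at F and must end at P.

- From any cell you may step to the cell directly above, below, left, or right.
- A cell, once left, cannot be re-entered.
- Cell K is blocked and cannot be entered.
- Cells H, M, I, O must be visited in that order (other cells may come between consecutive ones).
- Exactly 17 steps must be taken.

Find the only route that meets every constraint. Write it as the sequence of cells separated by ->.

F -> D -> C -> B -> A -> H -> M -> R -> T -> N -> I -> J -> O -> U -> V -> W -> Q -> P

The waypoints must appear in the order H, M, I, O, with no cell reused.
Route from F: 4× left (reaching A), 3× down (reaching R), right to T, 2× up (reaching I), right to J, 2× down (reaching U), 2× right (reaching W), up to Q, left to P — 17 moves in all.
Check: order respected (H at step 5, M at step 6, I at step 10, O at step 12); 17 moves as required.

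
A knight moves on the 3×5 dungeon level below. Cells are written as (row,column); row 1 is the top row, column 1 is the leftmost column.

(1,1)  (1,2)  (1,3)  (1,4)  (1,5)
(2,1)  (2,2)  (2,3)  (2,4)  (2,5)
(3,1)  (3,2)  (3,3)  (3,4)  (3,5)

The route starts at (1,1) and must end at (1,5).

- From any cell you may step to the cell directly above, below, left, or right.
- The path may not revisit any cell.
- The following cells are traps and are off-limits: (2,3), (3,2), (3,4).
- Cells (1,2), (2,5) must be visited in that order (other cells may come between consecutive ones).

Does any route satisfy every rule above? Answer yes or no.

One route that works: (1,1) → (1,2) → (1,3) → (1,4) → (2,4) → (2,5) → (1,5).

yes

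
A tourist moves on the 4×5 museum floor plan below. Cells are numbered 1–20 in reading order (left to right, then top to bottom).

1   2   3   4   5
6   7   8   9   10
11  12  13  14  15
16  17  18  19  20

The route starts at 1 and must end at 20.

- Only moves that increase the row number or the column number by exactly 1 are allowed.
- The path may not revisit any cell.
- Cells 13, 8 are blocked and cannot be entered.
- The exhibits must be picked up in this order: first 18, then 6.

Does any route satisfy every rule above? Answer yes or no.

no

6 lies above 18, so going from 18 to 6 would need an upward move — but moves only go right/down, so 18 cannot be visited before 6.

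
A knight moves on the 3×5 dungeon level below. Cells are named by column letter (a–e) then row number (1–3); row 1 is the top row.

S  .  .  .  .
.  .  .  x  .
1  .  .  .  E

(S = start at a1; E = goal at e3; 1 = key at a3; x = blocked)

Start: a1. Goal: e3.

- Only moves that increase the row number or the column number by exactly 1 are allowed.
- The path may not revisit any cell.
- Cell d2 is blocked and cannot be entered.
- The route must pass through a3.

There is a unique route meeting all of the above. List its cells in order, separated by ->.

Moves only go right or down, so the column and row indices never decrease.
Route from a1: 2× down (reaching a3), 4× right (reaching e3) — 6 moves in all.
Check: all required cells visited.

a1 -> a2 -> a3 -> b3 -> c3 -> d3 -> e3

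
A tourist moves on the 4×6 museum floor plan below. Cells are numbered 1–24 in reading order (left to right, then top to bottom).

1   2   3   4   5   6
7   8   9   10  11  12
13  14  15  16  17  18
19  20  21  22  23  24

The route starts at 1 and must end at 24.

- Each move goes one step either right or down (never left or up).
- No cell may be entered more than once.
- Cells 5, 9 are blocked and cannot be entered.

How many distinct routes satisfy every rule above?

22

A right/down-only route from 1 to 24 makes exactly 3 down-moves and 5 right-moves in some order.
With no other constraints that would be C(8,3) = 56 routes.
Subtract routes through each blocked cell (inclusion–exclusion for overlaps): − through 5: 4 − through 9: 30 → 22.
That gives 22 routes.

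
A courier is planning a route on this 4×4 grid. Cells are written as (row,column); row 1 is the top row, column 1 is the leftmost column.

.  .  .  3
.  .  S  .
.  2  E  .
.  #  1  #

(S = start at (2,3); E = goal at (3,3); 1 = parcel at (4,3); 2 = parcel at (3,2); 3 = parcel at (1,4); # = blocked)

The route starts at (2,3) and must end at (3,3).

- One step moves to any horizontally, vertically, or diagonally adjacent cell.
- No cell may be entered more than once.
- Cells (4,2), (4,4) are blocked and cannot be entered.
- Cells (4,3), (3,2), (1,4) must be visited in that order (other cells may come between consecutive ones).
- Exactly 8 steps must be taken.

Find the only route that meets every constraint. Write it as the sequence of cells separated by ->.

(2,3) -> (3,4) -> (4,3) -> (3,2) -> (2,2) -> (1,3) -> (1,4) -> (2,4) -> (3,3)

The waypoints must appear in the order (4,3), (3,2), (1,4), with no cell reused.
Route from (2,3): down-right to (3,4), down-left to (4,3), up-left to (3,2), up to (2,2), up-right to (1,3), right to (1,4), down to (2,4), down-left to (3,3) — 8 moves in all.
Check: order respected (1 at step 2, 2 at step 3, 3 at step 6); 8 moves as required.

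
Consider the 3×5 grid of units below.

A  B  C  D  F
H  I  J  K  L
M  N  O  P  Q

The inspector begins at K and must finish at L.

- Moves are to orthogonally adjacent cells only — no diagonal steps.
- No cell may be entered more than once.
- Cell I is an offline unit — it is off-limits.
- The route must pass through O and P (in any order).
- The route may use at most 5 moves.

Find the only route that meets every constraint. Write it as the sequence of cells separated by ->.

The budget equals the shortest possible length, so every move has to be on a shortest route through the required cells.
Route from K: left to J, down to O, 2× right (reaching Q), up to L — 5 moves in all.
Check: all required cells visited; 5 ≤ 5 moves.

K -> J -> O -> P -> Q -> L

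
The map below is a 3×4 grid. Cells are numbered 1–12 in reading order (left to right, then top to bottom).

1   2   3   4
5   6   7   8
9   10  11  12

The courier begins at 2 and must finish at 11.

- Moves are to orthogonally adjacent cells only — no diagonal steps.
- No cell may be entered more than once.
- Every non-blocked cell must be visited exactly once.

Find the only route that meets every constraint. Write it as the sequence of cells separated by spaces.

2 1 5 9 10 6 7 3 4 8 12 11

Need to visit all 12 open cells exactly once, starting at 2 and ending at 11.
Cell 9 has only two open neighbours (5 and 10), so the path must pass straight through it: one of those is the cell it's entered from and the other is where it exits.
Route from 2: left to 1, 2× down (reaching 9), right to 10, up to 6, right to 7, up to 3, right to 4, 2× down (reaching 12), left to 11 — 11 moves in all.
Check: all 12 open cells covered.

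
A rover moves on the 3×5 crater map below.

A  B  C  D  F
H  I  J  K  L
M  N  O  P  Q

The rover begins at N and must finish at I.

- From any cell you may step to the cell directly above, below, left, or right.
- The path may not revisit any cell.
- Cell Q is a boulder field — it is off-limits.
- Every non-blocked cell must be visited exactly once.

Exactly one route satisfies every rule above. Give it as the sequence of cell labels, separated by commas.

Need to visit all 14 open cells exactly once, starting at N and ending at I.
Cell M has only two open neighbours (H and N), so the path must pass straight through it: one of those is the cell it's entered from and the other is where it exits.
Route from N: left to M, 2× up (reaching A), 4× right (reaching F), down to L, left to K, down to P, left to O, up to J, left to I — 13 moves in all.
Check: all 14 open cells covered.

N, M, H, A, B, C, D, F, L, K, P, O, J, I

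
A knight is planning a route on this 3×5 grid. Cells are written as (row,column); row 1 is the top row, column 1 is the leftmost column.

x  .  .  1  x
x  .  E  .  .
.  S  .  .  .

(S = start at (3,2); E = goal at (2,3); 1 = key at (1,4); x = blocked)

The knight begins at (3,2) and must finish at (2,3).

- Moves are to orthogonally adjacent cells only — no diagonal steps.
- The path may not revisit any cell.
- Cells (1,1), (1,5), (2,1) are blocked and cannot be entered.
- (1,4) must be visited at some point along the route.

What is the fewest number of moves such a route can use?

Any route passes through (1,4) somewhere between (3,2) and (2,3). Summing Manhattan distances along the two legs ((3,2) → (1,4) → (2,3)) gives a lower bound of 4 + 2 = 6 moves.
A route of 6 moves achieves this: (3,2) → (2,2) → (1,2) → (1,3) → (1,4) → (2,4) → (2,3).
Since 6 matches the lower bound, it is optimal.

6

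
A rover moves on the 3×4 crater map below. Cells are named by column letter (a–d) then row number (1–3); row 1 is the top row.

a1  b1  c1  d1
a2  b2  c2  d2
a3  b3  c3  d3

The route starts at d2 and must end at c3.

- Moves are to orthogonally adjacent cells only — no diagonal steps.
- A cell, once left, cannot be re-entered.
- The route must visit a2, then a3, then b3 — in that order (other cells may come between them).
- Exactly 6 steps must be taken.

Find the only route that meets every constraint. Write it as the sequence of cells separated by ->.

d2 -> c2 -> b2 -> a2 -> a3 -> b3 -> c3

The waypoints must appear in the order a2, a3, b3, with no cell reused.
Route from d2: left 3 to a2, down 1 to a3, right 2 to c3 — 6 moves in all.
Check: order respected (a2 at step 3, a3 at step 4, b3 at step 5); 6 moves as required.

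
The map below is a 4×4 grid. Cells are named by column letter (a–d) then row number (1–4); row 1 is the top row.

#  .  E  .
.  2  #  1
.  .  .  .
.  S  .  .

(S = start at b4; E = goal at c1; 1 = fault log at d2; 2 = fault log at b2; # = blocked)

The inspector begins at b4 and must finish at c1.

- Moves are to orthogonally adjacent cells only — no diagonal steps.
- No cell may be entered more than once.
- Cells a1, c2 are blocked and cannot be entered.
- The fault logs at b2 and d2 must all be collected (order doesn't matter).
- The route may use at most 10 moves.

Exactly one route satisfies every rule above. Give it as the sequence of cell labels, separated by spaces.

b4 a4 a3 a2 b2 b3 c3 d3 d2 d1 c1

The 10-move cap with required stops at b2, d2 leaves no slack for detours.
Route from b4: left to a4, 2× up (reaching a2), right to b2, down to b3, 2× right (reaching d3), 2× up (reaching d1), left to c1 — 10 moves in all.
Check: all required cells visited; 10 ≤ 10 moves.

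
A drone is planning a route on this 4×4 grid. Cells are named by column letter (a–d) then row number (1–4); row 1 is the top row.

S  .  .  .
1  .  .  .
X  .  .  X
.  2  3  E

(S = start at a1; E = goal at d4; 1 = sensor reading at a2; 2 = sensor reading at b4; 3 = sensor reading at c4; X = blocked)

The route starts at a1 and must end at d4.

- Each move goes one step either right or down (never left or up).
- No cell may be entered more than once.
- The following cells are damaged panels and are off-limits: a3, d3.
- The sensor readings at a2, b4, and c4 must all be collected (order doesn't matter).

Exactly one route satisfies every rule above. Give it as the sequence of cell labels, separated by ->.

a1 -> a2 -> b2 -> b3 -> b4 -> c4 -> d4

Moves only go right or down, so the column and row indices never decrease.
Route from a1: down 1 to a2, right 1 to b2, down 2 to b4, right 2 to d4 — 6 moves in all.
Check: all required cells visited.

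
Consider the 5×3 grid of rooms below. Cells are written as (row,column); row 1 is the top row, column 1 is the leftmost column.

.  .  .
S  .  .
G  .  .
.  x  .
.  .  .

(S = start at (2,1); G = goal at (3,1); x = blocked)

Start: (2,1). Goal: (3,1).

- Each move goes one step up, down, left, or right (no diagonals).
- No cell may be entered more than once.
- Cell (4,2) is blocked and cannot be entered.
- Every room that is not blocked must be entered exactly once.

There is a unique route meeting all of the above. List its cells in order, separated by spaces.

(2,1) (1,1) (1,2) (1,3) (2,3) (2,2) (3,2) (3,3) (4,3) (5,3) (5,2) (5,1) (4,1) (3,1)

Need to visit all 14 open cells exactly once, starting at (2,1) and ending at (3,1).
Cell (5,3) has only two open neighbours ((4,3) and (5,2)), so the path must pass straight through it: one of those is the cell it's entered from and the other is where it exits.
Route from (2,1): up 1 to (1,1), right 2 to (1,3), down 1 to (2,3), left 1 to (2,2), down 1 to (3,2), right 1 to (3,3), down 2 to (5,3), left 2 to (5,1), up 2 to (3,1) — 13 moves in all.
Check: all 14 open cells covered.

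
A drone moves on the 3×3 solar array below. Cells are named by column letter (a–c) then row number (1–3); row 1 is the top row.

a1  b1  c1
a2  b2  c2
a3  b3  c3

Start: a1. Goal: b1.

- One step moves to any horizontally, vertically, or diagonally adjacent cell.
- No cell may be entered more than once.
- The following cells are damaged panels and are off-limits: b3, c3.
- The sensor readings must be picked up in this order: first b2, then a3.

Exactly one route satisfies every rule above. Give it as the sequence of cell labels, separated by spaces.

The waypoints must appear in the order b2, a3, with no cell reused.
Route from a1: down-right to b2, down-left to a3, up to a2, up-right to b1 — 4 moves in all.
Check: order respected (b2 at step 1, a3 at step 2).

a1 b2 a3 a2 b1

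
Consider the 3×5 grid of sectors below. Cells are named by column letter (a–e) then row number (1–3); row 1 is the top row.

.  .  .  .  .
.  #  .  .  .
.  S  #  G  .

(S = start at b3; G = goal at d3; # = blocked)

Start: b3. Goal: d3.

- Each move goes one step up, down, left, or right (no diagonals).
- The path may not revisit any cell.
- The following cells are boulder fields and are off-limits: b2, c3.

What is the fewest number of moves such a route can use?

8

The Manhattan distance from b3 to d3 is |3−3| + |2−4| = 2, so at least 2 moves are needed.
That bound ignores the blocked cells. Measuring each leg by the fewest moves that actually steer around them (b3→d3: 8) raises the lower bound to 8.
A route of 8 moves exists: b3 → a3 → a2 → a1 → b1 → c1 → c2 → d2 → d3.
Since 8 matches that lower bound, it is optimal.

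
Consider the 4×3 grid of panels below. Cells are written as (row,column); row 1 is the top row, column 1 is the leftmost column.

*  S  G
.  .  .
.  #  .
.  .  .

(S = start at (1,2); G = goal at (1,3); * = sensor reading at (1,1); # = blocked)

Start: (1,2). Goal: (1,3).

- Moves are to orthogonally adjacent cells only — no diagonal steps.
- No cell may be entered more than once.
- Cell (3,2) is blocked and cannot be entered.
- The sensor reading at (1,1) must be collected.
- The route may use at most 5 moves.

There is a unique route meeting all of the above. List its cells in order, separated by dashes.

The 5-move cap with required stops at (1,1) leaves no slack for detours.
Route from (1,2): left to (1,1), down to (2,1), 2× right (reaching (2,3)), up to (1,3) — 5 moves in all.
Check: all required cells visited; 5 ≤ 5 moves.

(1,2) - (1,1) - (2,1) - (2,2) - (2,3) - (1,3)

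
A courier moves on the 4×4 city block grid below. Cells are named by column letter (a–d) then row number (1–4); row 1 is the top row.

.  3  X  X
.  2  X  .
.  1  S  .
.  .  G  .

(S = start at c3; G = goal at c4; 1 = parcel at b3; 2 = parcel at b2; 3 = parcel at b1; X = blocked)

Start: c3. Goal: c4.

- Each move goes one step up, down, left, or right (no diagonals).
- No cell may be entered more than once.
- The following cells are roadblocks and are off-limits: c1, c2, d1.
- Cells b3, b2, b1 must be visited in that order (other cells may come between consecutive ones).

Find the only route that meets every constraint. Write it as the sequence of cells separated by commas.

The waypoints must appear in the order b3, b2, b1, with no cell reused.
Route from c3: left 1 to b3, up 2 to b1, left 1 to a1, down 3 to a4, right 2 to c4 — 9 moves in all.
Check: order respected (1 at step 1, 2 at step 2, 3 at step 3).

c3, b3, b2, b1, a1, a2, a3, a4, b4, c4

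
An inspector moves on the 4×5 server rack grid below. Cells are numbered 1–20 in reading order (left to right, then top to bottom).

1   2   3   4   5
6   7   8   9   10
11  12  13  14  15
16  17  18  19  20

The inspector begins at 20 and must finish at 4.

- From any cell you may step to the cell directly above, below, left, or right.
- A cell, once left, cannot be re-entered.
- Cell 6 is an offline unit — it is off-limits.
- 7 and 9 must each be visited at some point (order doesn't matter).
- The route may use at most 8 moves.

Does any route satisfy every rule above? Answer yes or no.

yes

One route that works: 20 → 15 → 10 → 9 → 8 → 7 → 2 → 3 → 4.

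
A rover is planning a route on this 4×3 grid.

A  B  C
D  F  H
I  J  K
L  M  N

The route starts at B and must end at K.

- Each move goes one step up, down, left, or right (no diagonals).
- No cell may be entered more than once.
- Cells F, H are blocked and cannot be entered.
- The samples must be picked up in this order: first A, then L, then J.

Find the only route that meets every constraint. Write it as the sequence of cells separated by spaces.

The waypoints must appear in the order A, L, J, with no cell reused.
Route from B: left to A, 3× down (reaching L), right to M, up to J, right to K — 7 moves in all.
Check: order respected (A at step 1, L at step 4, J at step 6).

B A D I L M J K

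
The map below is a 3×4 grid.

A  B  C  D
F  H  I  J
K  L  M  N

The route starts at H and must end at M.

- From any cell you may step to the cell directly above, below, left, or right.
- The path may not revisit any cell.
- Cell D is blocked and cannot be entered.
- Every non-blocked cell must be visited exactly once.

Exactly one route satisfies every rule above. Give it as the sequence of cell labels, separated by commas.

Need to visit all 11 open cells exactly once, starting at H and ending at M.
Cell C has only two open neighbours (I and B), so the path must pass straight through it: one of those is the cell it's entered from and the other is where it exits.
Route from H: down to L, left to K, 2× up (reaching A), 2× right (reaching C), down to I, right to J, down to N, left to M — 10 moves in all.
Check: all 11 open cells covered.

H, L, K, F, A, B, C, I, J, N, M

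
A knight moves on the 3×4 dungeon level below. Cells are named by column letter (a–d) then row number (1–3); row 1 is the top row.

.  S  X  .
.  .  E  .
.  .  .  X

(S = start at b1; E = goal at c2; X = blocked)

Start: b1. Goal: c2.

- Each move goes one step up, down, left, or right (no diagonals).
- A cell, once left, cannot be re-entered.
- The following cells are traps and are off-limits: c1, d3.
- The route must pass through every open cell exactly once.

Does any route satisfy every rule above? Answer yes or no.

Cell d1 has only one open neighbour but is neither the start nor the goal, so a Hamiltonian route would have to both enter and leave it through the same neighbour — impossible without revisiting.

no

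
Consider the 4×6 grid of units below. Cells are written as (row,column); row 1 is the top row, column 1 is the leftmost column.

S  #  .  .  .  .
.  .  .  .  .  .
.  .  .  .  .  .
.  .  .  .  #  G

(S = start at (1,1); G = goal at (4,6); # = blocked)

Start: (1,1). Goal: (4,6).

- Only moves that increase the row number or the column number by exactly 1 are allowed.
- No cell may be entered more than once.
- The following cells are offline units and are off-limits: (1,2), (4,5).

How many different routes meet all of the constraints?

6

A right/down-only route from (1,1) to (4,6) makes exactly 3 down-moves and 5 right-moves in some order.
With no other constraints that would be C(8,3) = 56 routes.
Subtract routes through each blocked cell (inclusion–exclusion for overlaps): − through (1,2): 35 − through (4,5): 35 + through (1,2)&(4,5): 20 → 6.
That gives 6 routes.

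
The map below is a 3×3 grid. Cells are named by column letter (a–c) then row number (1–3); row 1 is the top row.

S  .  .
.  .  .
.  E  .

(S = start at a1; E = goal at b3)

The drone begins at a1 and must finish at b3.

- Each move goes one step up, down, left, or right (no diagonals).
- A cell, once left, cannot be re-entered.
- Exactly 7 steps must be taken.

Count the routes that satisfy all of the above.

Need simple routes of exactly 7 moves from a1 to b3 (Manhattan distance 3, so 2 moves are spent on a detour and 2 undoing it).
Enumerating: a1 a2 b2 b1 c1 c2 c3 b3 | a1 b1 c1 c2 b2 a2 a3 b3.
That gives 2 routes.

2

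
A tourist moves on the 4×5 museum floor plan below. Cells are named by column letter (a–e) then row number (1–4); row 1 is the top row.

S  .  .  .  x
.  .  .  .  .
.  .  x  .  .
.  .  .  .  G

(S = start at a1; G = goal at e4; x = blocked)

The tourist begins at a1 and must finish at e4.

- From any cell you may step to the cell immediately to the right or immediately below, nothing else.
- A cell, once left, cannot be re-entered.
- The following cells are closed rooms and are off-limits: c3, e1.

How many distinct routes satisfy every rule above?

A right/down-only route from a1 to e4 makes exactly 3 down-moves and 4 right-moves in some order.
With no other constraints that would be C(7,3) = 35 routes.
Subtract routes through each blocked cell (inclusion–exclusion for overlaps): − through e1: 1 − through c3: 18 → 16.
That gives 16 routes.

16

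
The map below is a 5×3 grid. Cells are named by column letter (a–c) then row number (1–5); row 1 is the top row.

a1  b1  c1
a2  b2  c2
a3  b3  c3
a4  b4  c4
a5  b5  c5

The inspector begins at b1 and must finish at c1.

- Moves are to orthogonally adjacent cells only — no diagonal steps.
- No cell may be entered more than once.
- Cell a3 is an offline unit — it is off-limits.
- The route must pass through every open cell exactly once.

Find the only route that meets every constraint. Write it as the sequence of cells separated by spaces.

b1 a1 a2 b2 b3 b4 a4 a5 b5 c5 c4 c3 c2 c1

Need to visit all 14 open cells exactly once, starting at b1 and ending at c1.
Route from b1: left 1 to a1, down 1 to a2, right 1 to b2, down 2 to b4, left 1 to a4, down 1 to a5, right 2 to c5, up 4 to c1 — 13 moves in all.
Check: all 14 open cells covered.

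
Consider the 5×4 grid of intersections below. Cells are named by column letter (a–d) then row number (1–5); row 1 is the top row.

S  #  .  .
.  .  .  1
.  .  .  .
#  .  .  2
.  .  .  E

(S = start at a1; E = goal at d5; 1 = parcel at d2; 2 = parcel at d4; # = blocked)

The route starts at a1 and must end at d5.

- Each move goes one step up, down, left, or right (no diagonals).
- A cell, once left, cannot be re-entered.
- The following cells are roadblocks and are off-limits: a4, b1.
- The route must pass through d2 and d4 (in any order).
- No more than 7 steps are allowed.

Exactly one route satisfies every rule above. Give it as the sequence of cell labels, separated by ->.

Any route must reach d2 and d4 and still end at d5 within 7 moves, so the order of the required stops is forced.
Route from a1: down 1 to a2, right 3 to d2, down 3 to d5 — 7 moves in all.
Check: all required cells visited; 7 ≤ 7 moves.

a1 -> a2 -> b2 -> c2 -> d2 -> d3 -> d4 -> d5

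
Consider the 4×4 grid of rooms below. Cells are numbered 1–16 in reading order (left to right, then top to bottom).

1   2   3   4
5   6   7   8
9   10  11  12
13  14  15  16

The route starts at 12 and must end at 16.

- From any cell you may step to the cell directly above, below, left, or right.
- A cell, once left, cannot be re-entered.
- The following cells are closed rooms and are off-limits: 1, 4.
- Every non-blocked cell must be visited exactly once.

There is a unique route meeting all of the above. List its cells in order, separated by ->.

Need to visit all 14 open cells exactly once, starting at 12 and ending at 16.
Cell 8 has only two open neighbours (12 and 7), so the path must pass straight through it: one of those is the cell it's entered from and the other is where it exits.
Route from 12: up to 8, left to 7, up to 3, left to 2, down to 6, left to 5, 2× down (reaching 13), right to 14, up to 10, right to 11, down to 15, right to 16 — 13 moves in all.
Check: all 14 open cells covered.

12 -> 8 -> 7 -> 3 -> 2 -> 6 -> 5 -> 9 -> 13 -> 14 -> 10 -> 11 -> 15 -> 16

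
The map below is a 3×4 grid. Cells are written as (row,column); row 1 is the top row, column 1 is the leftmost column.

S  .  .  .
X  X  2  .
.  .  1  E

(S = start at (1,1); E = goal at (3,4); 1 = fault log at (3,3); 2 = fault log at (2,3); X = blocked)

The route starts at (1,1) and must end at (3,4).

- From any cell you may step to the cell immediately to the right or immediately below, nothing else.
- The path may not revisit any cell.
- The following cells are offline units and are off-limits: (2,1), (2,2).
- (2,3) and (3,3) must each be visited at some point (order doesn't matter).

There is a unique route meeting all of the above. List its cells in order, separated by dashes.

(1,1) - (1,2) - (1,3) - (2,3) - (3,3) - (3,4)

Moves only go right or down, so the column and row indices never decrease.
Route from (1,1): right 2 to (1,3), down 2 to (3,3), right 1 to (3,4) — 5 moves in all.
Check: all required cells visited.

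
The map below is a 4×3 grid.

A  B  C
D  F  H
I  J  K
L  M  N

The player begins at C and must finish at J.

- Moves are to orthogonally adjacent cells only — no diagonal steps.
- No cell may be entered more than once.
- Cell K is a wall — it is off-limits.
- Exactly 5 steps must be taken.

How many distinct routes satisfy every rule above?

4

Need simple routes of exactly 5 moves from C to J (Manhattan distance 3, so 1 moves are spent on a detour and 1 undoing it).
Enumerating: C H F D I J | C B F D I J | C B A D I J | C B A D F J.
That gives 4 routes.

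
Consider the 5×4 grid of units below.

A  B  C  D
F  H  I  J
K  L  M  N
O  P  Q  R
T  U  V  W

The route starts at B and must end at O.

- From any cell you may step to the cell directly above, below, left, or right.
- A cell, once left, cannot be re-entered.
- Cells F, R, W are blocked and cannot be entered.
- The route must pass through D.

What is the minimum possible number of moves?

8

Any route passes through D somewhere between B and O. Summing Manhattan distances along the two legs (B → D → O) gives a lower bound of 2 + 6 = 8 moves.
A route of 8 moves achieves this: B → C → D → J → N → M → Q → P → O.
Since 8 matches the lower bound, it is optimal.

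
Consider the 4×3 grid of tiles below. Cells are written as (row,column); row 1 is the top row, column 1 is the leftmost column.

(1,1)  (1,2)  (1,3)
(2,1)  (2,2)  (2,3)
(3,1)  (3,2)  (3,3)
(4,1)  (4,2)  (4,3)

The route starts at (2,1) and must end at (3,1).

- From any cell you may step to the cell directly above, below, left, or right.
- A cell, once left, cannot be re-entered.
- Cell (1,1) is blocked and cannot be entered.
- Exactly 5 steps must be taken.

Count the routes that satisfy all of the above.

2

Need simple routes of exactly 5 moves from (2,1) to (3,1) (Manhattan distance 1, so 2 moves are spent on a detour and 2 undoing it).
Enumerating: (2,1) (2,2) (3,2) (4,2) (4,1) (3,1) | (2,1) (2,2) (2,3) (3,3) (3,2) (3,1).
That gives 2 routes.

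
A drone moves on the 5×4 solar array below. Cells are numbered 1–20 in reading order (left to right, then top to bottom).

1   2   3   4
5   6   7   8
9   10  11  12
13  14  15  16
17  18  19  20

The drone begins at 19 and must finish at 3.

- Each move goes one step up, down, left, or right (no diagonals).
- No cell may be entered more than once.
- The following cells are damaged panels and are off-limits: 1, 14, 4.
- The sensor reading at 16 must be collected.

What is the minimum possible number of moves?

6

Any route passes through 16 somewhere between 19 and 3. Summing Manhattan distances along the two legs (19 → 16 → 3) gives a lower bound of 2 + 4 = 6 moves.
A route of 6 moves achieves this: 19 → 15 → 16 → 12 → 8 → 7 → 3.
Since 6 matches the lower bound, it is optimal.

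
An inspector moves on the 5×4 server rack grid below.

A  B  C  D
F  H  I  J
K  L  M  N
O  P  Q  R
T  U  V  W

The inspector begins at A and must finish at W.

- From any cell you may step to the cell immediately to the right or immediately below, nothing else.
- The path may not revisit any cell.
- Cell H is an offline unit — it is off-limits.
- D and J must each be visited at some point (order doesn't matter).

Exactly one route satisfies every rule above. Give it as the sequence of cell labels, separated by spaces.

A B C D J N R W

Moves only go right or down, so the column and row indices never decrease.
Route from A: 3× right (reaching D), 4× down (reaching W) — 7 moves in all.
Check: all required cells visited.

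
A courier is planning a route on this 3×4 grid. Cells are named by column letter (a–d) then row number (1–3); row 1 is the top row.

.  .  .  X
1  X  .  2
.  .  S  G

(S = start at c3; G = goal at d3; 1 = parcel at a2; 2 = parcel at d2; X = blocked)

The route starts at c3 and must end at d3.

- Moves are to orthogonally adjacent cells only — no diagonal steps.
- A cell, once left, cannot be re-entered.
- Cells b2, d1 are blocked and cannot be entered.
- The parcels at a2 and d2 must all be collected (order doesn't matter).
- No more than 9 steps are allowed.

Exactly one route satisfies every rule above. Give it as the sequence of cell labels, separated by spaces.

c3 b3 a3 a2 a1 b1 c1 c2 d2 d3

Any route must reach a2 and d2 and still end at d3 within 9 moves, so the order of the required stops is forced.
Route from c3: left 2 to a3, up 2 to a1, right 2 to c1, down 1 to c2, right 1 to d2, down 1 to d3 — 9 moves in all.
Check: all required cells visited; 9 ≤ 9 moves.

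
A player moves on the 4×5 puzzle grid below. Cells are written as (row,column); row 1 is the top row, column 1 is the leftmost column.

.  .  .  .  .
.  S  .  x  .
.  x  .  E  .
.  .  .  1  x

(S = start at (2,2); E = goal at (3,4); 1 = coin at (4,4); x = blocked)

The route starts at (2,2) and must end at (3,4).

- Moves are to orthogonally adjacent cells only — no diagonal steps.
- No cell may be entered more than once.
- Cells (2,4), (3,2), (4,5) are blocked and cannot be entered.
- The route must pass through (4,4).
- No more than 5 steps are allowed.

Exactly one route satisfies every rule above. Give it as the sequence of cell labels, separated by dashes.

The budget equals the shortest possible length, so every move has to be on a shortest route through the required cells.
Route from (2,2): right 1 to (2,3), down 2 to (4,3), right 1 to (4,4), up 1 to (3,4) — 5 moves in all.
Check: all required cells visited; 5 ≤ 5 moves.

(2,2) - (2,3) - (3,3) - (4,3) - (4,4) - (3,4)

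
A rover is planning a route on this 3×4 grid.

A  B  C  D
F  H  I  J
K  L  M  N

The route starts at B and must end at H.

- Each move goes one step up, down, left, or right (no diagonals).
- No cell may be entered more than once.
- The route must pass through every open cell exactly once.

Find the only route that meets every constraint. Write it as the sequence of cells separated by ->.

Need to visit all 12 open cells exactly once, starting at B and ending at H.
Route from B: left 1 to A, down 2 to K, right 3 to N, up 2 to D, left 1 to C, down 1 to I, left 1 to H — 11 moves in all.
Check: all 12 open cells covered.

B -> A -> F -> K -> L -> M -> N -> J -> D -> C -> I -> H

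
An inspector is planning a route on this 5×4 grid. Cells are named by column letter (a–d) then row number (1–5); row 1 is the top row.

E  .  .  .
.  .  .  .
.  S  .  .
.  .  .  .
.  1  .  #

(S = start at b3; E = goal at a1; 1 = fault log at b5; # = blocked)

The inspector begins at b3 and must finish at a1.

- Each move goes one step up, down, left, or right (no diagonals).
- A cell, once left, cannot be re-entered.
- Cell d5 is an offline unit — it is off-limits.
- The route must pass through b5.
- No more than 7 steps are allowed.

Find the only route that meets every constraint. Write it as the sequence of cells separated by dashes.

The budget equals the shortest possible length, so every move has to be on a shortest route through the required cells.
Route from b3: 2× down (reaching b5), left to a5, 4× up (reaching a1) — 7 moves in all.
Check: all required cells visited; 7 ≤ 7 moves.

b3 - b4 - b5 - a5 - a4 - a3 - a2 - a1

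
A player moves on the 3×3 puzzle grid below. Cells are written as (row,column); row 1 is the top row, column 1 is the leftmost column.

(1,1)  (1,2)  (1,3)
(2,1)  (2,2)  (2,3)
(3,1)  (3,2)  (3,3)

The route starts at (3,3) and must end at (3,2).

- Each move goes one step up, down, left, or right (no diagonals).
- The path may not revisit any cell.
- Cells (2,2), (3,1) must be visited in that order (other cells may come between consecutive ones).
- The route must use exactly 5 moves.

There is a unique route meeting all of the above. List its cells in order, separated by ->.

The waypoints must appear in the order (2,2), (3,1), with no cell reused.
Route from (3,3): up to (2,3), 2× left (reaching (2,1)), down to (3,1), right to (3,2) — 5 moves in all.
Check: order respected ((2,2) at step 2, (3,1) at step 4); 5 moves as required.

(3,3) -> (2,3) -> (2,2) -> (2,1) -> (3,1) -> (3,2)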